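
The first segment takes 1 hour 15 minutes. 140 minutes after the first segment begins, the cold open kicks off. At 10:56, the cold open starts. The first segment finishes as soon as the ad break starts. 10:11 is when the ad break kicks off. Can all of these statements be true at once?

No

The first segment ends at 10:11.
The first segment starts at 10:11 − 75 min = 08:56.
The cold open starts at 08:56 + 140 min = 11:16.
But the cold open is also said to start at 10:56 — a 20-minute conflict.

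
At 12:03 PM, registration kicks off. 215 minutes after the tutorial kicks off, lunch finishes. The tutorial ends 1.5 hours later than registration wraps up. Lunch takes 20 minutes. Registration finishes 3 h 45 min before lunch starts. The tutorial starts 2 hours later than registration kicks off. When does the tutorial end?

3:03 PM

The tutorial starts at 12:03 PM + 120 min = 2:03 PM.
Lunch ends at 2:03 PM + 215 min = 5:38 PM.
Lunch starts at 5:38 PM − 20 min = 5:18 PM.
Registration ends at 5:18 PM − 225 min = 1:33 PM.
The tutorial ends at 1:33 PM + 90 min = 3:03 PM.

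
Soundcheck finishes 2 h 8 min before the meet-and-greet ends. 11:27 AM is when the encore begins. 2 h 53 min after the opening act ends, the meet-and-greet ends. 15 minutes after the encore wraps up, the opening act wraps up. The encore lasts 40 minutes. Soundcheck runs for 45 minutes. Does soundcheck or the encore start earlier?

the encore

The encore ends at 11:27 AM + 40 min = 12:07 PM.
The opening act ends at 12:07 PM + 15 min = 12:22 PM.
The meet-and-greet ends at 12:22 PM + 173 min = 3:15 PM.
Soundcheck ends at 3:15 PM − 128 min = 1:07 PM.
Soundcheck starts at 1:07 PM − 45 min = 12:22 PM.
Soundcheck starts at 12:22 PM and the encore starts at 11:27 AM, so the encore is first.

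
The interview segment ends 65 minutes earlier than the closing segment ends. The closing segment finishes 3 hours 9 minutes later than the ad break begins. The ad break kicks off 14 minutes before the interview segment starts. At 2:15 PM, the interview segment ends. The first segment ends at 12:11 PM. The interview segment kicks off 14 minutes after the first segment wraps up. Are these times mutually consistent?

Yes

The interview segment starts at 12:11 PM + 14 min = 12:25 PM.
The ad break starts at 12:25 PM − 14 min = 12:11 PM.
The closing segment ends at 12:11 PM + 189 min = 3:20 PM.
The interview segment ends at 3:20 PM − 65 min = 2:15 PM.
That matches the stated 2:15 PM, so the schedule is consistent.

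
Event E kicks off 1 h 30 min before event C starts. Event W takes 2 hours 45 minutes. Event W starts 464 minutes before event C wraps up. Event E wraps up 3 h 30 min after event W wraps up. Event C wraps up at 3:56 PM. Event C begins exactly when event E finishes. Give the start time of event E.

Event W starts at 3:56 PM − 464 min = 8:12 AM.
Event W ends at 8:12 AM + 165 min = 10:57 AM.
Event E ends at 10:57 AM + 210 min = 2:27 PM.
So event C starts at 2:27 PM.
Event E starts at 2:27 PM − 90 min = 12:57 PM.

12:57 PM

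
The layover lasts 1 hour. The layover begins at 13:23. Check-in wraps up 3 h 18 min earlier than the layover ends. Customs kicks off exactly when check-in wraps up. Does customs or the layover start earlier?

The layover ends at 13:23 + 60 min = 14:23.
Check-in ends at 14:23 − 198 min = 11:05.
So customs starts at 11:05.
Customs starts at 11:05 and the layover starts at 13:23, so customs is first.

customs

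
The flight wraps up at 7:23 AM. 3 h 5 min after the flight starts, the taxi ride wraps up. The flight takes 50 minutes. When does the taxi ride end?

The flight starts at 7:23 AM − 50 min = 6:33 AM.
The taxi ride ends at 6:33 AM + 185 min = 9:38 AM.

9:38 AM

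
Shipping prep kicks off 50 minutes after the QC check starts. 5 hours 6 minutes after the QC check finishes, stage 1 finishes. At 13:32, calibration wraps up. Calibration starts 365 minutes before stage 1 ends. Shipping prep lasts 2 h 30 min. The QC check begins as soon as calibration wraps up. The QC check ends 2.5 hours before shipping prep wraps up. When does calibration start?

13:23

The QC check starts at 13:32.
Shipping prep starts at 13:32 + 50 min = 14:22.
Shipping prep ends at 14:22 + 150 min = 16:52.
The QC check ends at 16:52 − 150 min = 14:22.
Stage 1 ends at 14:22 + 306 min = 19:28.
Calibration starts at 19:28 − 365 min = 13:23.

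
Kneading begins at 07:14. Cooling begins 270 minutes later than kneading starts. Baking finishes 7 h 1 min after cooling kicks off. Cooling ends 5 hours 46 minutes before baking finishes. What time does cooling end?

Cooling starts at 07:14 + 270 min = 11:44.
Baking ends at 11:44 + 421 min = 18:45.
Cooling ends at 18:45 − 346 min = 12:59.

12:59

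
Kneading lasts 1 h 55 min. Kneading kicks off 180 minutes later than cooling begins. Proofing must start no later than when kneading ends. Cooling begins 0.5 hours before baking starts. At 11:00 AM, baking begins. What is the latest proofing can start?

Cooling starts at 11:00 AM − 30 min = 10:30 AM.
Kneading starts at 10:30 AM + 180 min = 1:30 PM.
Kneading ends at 1:30 PM + 115 min = 3:25 PM.
Proofing is bounded by kneading, so the latest it can start is 3:25 PM.

3:25 PM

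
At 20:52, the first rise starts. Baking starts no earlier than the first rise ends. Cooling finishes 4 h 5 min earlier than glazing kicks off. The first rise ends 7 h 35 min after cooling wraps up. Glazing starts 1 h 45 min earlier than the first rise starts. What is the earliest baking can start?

Glazing starts at 20:52 − 105 min = 19:07.
Cooling ends at 19:07 − 245 min = 15:02.
The first rise ends at 15:02 + 455 min = 22:37.
Baking is bounded by the first rise, so the earliest it can start is 22:37.

22:37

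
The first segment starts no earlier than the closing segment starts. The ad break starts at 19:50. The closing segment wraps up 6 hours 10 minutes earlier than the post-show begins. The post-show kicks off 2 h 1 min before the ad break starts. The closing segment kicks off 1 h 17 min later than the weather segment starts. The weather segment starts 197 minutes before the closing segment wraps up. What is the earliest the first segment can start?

09:39

The post-show starts at 19:50 − 121 min = 17:49.
The closing segment ends at 17:49 − 370 min = 11:39.
The weather segment starts at 11:39 − 197 min = 08:22.
The closing segment starts at 08:22 + 77 min = 09:39.
The first segment is bounded by the closing segment, so the earliest it can start is 09:39.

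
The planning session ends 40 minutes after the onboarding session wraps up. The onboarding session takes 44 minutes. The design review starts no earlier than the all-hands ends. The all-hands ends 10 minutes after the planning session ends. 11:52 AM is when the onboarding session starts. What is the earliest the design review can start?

The onboarding session ends at 11:52 AM + 44 min = 12:36 PM.
The planning session ends at 12:36 PM + 40 min = 1:16 PM.
The all-hands ends at 1:16 PM + 10 min = 1:26 PM.
The design review is bounded by the all-hands, so the earliest it can start is 1:26 PM.

1:26 PM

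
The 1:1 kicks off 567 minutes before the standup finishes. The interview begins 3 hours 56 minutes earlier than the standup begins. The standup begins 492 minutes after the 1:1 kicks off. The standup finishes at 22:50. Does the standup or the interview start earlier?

the interview

The 1:1 starts at 22:50 − 567 min = 13:23.
The standup starts at 13:23 + 492 min = 21:35.
The interview starts at 21:35 − 236 min = 17:39.
The standup starts at 21:35 and the interview starts at 17:39, so the interview is first.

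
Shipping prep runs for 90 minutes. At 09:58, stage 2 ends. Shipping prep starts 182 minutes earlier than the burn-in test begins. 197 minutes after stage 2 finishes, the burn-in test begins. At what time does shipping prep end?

The burn-in test starts at 09:58 + 197 min = 13:15.
Shipping prep starts at 13:15 − 182 min = 10:13.
Shipping prep ends at 10:13 + 90 min = 11:43.

11:43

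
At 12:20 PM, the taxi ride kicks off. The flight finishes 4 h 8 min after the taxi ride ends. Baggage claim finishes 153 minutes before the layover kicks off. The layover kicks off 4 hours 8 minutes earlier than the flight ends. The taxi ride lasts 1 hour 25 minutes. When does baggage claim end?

The taxi ride ends at 12:20 PM + 85 min = 1:45 PM.
The flight ends at 1:45 PM + 248 min = 5:53 PM.
The layover starts at 5:53 PM − 248 min = 1:45 PM.
Baggage claim ends at 1:45 PM − 153 min = 11:12 AM.

11:12 AM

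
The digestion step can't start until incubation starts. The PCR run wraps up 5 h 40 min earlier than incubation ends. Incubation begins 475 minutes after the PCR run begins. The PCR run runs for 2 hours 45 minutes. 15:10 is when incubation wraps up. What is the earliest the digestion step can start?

The PCR run ends at 15:10 − 340 min = 09:30.
The PCR run starts at 09:30 − 165 min = 06:45.
Incubation starts at 06:45 + 475 min = 14:40.
The digestion step is bounded by incubation, so the earliest it can start is 14:40.

14:40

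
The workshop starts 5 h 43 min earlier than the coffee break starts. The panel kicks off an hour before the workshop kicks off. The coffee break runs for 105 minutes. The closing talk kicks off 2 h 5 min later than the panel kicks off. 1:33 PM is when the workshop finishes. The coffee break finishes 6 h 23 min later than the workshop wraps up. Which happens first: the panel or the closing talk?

The coffee break ends at 1:33 PM + 383 min = 7:56 PM.
The coffee break starts at 7:56 PM − 105 min = 6:11 PM.
The workshop starts at 6:11 PM − 343 min = 12:28 PM.
The panel starts at 12:28 PM − 60 min = 11:28 AM.
The closing talk starts at 11:28 AM + 125 min = 1:33 PM.
The panel starts at 11:28 AM and the closing talk starts at 1:33 PM, so the panel is first.

the panel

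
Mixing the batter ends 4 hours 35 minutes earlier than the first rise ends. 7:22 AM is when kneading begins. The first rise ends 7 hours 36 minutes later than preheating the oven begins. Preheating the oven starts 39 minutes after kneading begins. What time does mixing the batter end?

Preheating the oven starts at 7:22 AM + 39 min = 8:01 AM.
The first rise ends at 8:01 AM + 456 min = 3:37 PM.
Mixing the batter ends at 3:37 PM − 275 min = 11:02 AM.

11:02 AM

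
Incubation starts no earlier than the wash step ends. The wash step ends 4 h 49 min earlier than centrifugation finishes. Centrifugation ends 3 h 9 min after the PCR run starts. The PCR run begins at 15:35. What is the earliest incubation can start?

13:55

Centrifugation ends at 15:35 + 189 min = 18:44.
The wash step ends at 18:44 − 289 min = 13:55.
Incubation is bounded by the wash step, so the earliest it can start is 13:55.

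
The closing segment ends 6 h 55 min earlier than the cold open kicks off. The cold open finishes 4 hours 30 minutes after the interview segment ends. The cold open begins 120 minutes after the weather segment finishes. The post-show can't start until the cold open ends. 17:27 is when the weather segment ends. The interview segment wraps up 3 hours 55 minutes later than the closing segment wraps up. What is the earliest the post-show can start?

The cold open starts at 17:27 + 120 min = 19:27.
The closing segment ends at 19:27 − 415 min = 12:32.
The interview segment ends at 12:32 + 235 min = 16:27.
The cold open ends at 16:27 + 270 min = 20:57.
The post-show is bounded by the cold open, so the earliest it can start is 20:57.

20:57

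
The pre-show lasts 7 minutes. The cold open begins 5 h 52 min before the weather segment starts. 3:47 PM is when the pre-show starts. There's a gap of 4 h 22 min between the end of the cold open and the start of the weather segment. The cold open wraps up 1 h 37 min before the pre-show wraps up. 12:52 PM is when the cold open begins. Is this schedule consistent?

No

The pre-show ends at 3:47 PM + 7 min = 3:54 PM.
The cold open ends at 3:54 PM − 97 min = 2:17 PM.
The weather segment starts at 2:17 PM + 262 min = 6:39 PM.
The cold open starts at 6:39 PM − 352 min = 12:47 PM.
But the cold open is also said to start at 12:52 PM — a 5-minute conflict.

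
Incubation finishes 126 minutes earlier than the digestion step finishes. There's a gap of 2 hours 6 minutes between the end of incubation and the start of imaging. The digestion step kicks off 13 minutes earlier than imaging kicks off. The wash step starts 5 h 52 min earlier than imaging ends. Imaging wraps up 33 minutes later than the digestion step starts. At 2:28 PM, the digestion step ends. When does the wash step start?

Incubation ends at 2:28 PM − 126 min = 12:22 PM.
Imaging starts at 12:22 PM + 126 min = 2:28 PM.
The digestion step starts at 2:28 PM − 13 min = 2:15 PM.
Imaging ends at 2:15 PM + 33 min = 2:48 PM.
The wash step starts at 2:48 PM − 352 min = 8:56 AM.

8:56 AM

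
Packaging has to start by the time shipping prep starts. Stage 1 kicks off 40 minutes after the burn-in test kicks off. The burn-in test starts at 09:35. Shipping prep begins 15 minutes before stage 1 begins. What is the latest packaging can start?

Stage 1 starts at 09:35 + 40 min = 10:15.
Shipping prep starts at 10:15 − 15 min = 10:00.
Packaging is bounded by shipping prep, so the latest it can start is 10:00.

10:00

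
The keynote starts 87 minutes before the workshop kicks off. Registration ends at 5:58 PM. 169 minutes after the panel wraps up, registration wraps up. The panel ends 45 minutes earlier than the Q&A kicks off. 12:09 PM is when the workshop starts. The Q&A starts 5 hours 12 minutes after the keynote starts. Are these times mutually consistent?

Yes

The keynote starts at 12:09 PM − 87 min = 10:42 AM.
The Q&A starts at 10:42 AM + 312 min = 3:54 PM.
The panel ends at 3:54 PM − 45 min = 3:09 PM.
Registration ends at 3:09 PM + 169 min = 5:58 PM.
That matches the stated 5:58 PM, so the schedule is consistent.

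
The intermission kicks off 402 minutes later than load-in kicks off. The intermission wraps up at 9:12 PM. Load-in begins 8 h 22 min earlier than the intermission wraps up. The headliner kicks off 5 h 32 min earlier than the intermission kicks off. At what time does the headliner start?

2:00 PM

Load-in starts at 9:12 PM − 502 min = 12:50 PM.
The intermission starts at 12:50 PM + 402 min = 7:32 PM.
The headliner starts at 7:32 PM − 332 min = 2:00 PM.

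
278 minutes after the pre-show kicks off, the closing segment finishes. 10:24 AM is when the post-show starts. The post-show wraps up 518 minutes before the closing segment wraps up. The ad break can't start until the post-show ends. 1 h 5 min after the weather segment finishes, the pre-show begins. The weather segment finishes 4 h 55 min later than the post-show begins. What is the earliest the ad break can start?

12:24 PM

The weather segment ends at 10:24 AM + 295 min = 3:19 PM.
The pre-show starts at 3:19 PM + 65 min = 4:24 PM.
The closing segment ends at 4:24 PM + 278 min = 9:02 PM.
The post-show ends at 9:02 PM − 518 min = 12:24 PM.
The ad break is bounded by the post-show, so the earliest it can start is 12:24 PM.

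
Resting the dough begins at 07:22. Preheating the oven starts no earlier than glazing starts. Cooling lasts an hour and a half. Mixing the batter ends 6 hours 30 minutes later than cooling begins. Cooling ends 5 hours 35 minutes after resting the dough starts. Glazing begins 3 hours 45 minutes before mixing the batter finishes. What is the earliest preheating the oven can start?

14:12

Cooling ends at 07:22 + 335 min = 12:57.
Cooling starts at 12:57 − 90 min = 11:27.
Mixing the batter ends at 11:27 + 390 min = 17:57.
Glazing starts at 17:57 − 225 min = 14:12.
Preheating the oven is bounded by glazing, so the earliest it can start is 14:12.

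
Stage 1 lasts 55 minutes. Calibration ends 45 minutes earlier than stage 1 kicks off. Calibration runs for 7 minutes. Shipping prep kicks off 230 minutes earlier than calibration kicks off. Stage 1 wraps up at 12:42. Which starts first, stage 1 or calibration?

Stage 1 starts at 12:42 − 55 min = 11:47.
Calibration ends at 11:47 − 45 min = 11:02.
Calibration starts at 11:02 − 7 min = 10:55.
Stage 1 starts at 11:47 and calibration starts at 10:55, so calibration is first.

calibration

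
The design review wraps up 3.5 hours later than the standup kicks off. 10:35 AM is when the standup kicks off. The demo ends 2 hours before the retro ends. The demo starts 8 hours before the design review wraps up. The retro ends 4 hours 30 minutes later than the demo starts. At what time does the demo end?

8:35 AM

The design review ends at 10:35 AM + 210 min = 2:05 PM.
The demo starts at 2:05 PM − 480 min = 6:05 AM.
The retro ends at 6:05 AM + 270 min = 10:35 AM.
The demo ends at 10:35 AM − 120 min = 8:35 AM.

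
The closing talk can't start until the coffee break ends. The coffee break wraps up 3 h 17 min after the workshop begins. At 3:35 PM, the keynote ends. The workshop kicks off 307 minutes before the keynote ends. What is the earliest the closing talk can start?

The workshop starts at 3:35 PM − 307 min = 10:28 AM.
The coffee break ends at 10:28 AM + 197 min = 1:45 PM.
The closing talk is bounded by the coffee break, so the earliest it can start is 1:45 PM.

1:45 PM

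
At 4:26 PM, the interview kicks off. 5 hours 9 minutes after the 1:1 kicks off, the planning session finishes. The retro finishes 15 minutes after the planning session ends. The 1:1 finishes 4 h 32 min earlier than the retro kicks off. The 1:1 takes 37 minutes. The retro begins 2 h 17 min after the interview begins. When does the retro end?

6:58 PM

The retro starts at 4:26 PM + 137 min = 6:43 PM.
The 1:1 ends at 6:43 PM − 272 min = 2:11 PM.
The 1:1 starts at 2:11 PM − 37 min = 1:34 PM.
The planning session ends at 1:34 PM + 309 min = 6:43 PM.
The retro ends at 6:43 PM + 15 min = 6:58 PM.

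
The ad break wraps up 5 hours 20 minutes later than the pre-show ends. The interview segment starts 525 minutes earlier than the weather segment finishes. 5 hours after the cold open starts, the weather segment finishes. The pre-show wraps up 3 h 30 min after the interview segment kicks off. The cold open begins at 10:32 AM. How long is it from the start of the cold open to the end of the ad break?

305 minutes

The weather segment ends at 10:32 AM + 300 min = 3:32 PM.
The interview segment starts at 3:32 PM − 525 min = 6:47 AM.
The pre-show ends at 6:47 AM + 210 min = 10:17 AM.
The ad break ends at 10:17 AM + 320 min = 3:37 PM.
From 10:32 AM to 3:37 PM is 305 minutes.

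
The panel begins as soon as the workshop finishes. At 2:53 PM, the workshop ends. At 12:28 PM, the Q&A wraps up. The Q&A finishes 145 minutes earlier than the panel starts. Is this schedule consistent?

The panel starts at 2:53 PM.
The Q&A ends at 2:53 PM − 145 min = 12:28 PM.
That matches the stated 12:28 PM, so the schedule is consistent.

Yes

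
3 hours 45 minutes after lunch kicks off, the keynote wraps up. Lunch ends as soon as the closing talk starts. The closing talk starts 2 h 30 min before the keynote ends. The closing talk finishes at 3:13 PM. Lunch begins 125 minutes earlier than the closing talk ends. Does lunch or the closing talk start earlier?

Lunch starts at 3:13 PM − 125 min = 1:08 PM.
The keynote ends at 1:08 PM + 225 min = 4:53 PM.
The closing talk starts at 4:53 PM − 150 min = 2:23 PM.
Lunch starts at 1:08 PM and the closing talk starts at 2:23 PM, so lunch is first.

lunch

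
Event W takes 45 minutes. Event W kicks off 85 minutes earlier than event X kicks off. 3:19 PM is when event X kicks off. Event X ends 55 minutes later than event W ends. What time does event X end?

Event W starts at 3:19 PM − 85 min = 1:54 PM.
Event W ends at 1:54 PM + 45 min = 2:39 PM.
Event X ends at 2:39 PM + 55 min = 3:34 PM.

3:34 PM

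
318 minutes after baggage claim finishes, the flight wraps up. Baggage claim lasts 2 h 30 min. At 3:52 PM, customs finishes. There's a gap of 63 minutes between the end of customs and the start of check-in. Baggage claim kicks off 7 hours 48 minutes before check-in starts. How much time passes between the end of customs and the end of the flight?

1 h 3 min

Check-in starts at 3:52 PM + 63 min = 4:55 PM.
Baggage claim starts at 4:55 PM − 468 min = 9:07 AM.
Baggage claim ends at 9:07 AM + 150 min = 11:37 AM.
The flight ends at 11:37 AM + 318 min = 4:55 PM.
From 3:52 PM to 4:55 PM is 1 h 3 min.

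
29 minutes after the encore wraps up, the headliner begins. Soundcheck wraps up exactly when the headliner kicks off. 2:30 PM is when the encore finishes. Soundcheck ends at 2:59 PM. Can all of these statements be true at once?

The headliner starts at 2:30 PM + 29 min = 2:59 PM.
So soundcheck ends at 2:59 PM.
That matches the stated 2:59 PM, so the schedule is consistent.

Yes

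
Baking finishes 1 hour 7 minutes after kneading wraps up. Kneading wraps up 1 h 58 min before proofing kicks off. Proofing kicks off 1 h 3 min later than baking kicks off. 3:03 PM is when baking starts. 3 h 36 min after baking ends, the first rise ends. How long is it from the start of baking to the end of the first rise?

3 h 48 min

Proofing starts at 3:03 PM + 63 min = 4:06 PM.
Kneading ends at 4:06 PM − 118 min = 2:08 PM.
Baking ends at 2:08 PM + 67 min = 3:15 PM.
The first rise ends at 3:15 PM + 216 min = 6:51 PM.
From 3:03 PM to 6:51 PM is 3 h 48 min.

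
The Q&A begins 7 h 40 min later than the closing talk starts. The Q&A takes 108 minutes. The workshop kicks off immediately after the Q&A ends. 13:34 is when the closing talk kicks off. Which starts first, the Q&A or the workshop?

the Q&A

The Q&A starts at 13:34 + 460 min = 21:14.
The Q&A ends at 21:14 + 108 min = 23:02.
So the workshop starts at 23:02.
The Q&A starts at 21:14 and the workshop starts at 23:02, so the Q&A is first.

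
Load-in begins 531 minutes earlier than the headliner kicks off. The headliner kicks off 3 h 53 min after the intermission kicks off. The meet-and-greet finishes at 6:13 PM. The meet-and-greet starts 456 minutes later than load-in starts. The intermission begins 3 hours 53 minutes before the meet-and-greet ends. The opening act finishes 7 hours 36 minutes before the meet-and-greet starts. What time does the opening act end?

The intermission starts at 6:13 PM − 233 min = 2:20 PM.
The headliner starts at 2:20 PM + 233 min = 6:13 PM.
Load-in starts at 6:13 PM − 531 min = 9:22 AM.
The meet-and-greet starts at 9:22 AM + 456 min = 4:58 PM.
The opening act ends at 4:58 PM − 456 min = 9:22 AM.

9:22 AM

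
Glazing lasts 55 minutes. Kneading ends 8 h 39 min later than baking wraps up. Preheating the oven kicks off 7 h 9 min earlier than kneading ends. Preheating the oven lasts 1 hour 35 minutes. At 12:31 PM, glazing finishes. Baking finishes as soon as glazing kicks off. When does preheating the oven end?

2:41 PM

Glazing starts at 12:31 PM − 55 min = 11:36 AM.
So baking ends at 11:36 AM.
Kneading ends at 11:36 AM + 519 min = 8:15 PM.
Preheating the oven starts at 8:15 PM − 429 min = 1:06 PM.
Preheating the oven ends at 1:06 PM + 95 min = 2:41 PM.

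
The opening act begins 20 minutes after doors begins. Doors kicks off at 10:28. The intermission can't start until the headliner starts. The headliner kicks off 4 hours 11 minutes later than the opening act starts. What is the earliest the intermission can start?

14:59

The opening act starts at 10:28 + 20 min = 10:48.
The headliner starts at 10:48 + 251 min = 14:59.
The intermission is bounded by the headliner, so the earliest it can start is 14:59.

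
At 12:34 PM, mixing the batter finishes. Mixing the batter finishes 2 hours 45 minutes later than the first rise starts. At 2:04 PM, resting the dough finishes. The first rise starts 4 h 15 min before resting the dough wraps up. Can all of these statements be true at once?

The first rise starts at 2:04 PM − 255 min = 9:49 AM.
Mixing the batter ends at 9:49 AM + 165 min = 12:34 PM.
That matches the stated 12:34 PM, so the schedule is consistent.

Yes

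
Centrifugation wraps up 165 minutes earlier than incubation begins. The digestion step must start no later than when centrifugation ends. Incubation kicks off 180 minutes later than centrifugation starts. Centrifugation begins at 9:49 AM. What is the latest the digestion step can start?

Incubation starts at 9:49 AM + 180 min = 12:49 PM.
Centrifugation ends at 12:49 PM − 165 min = 10:04 AM.
The digestion step is bounded by centrifugation, so the latest it can start is 10:04 AM.

10:04 AM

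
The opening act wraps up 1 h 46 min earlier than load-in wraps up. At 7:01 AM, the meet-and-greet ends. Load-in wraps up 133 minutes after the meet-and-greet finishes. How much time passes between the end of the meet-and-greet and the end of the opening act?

Load-in ends at 7:01 AM + 133 min = 9:14 AM.
The opening act ends at 9:14 AM − 106 min = 7:28 AM.
From 7:01 AM to 7:28 AM is 27 minutes.

27 minutes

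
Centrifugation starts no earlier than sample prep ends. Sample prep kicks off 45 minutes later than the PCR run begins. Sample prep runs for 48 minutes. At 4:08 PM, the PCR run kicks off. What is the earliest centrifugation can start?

5:41 PM

Sample prep starts at 4:08 PM + 45 min = 4:53 PM.
Sample prep ends at 4:53 PM + 48 min = 5:41 PM.
Centrifugation is bounded by sample prep, so the earliest it can start is 5:41 PM.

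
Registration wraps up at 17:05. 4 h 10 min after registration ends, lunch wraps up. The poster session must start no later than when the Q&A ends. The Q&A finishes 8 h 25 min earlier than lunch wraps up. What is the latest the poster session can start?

12:50

Lunch ends at 17:05 + 250 min = 21:15.
The Q&A ends at 21:15 − 505 min = 12:50.
The poster session is bounded by the Q&A, so the latest it can start is 12:50.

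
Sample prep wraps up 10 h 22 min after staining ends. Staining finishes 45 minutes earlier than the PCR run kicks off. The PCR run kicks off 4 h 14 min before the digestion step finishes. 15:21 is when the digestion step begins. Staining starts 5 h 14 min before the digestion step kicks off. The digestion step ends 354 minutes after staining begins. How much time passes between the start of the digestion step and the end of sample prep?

Staining starts at 15:21 − 314 min = 10:07.
The digestion step ends at 10:07 + 354 min = 16:01.
The PCR run starts at 16:01 − 254 min = 11:47.
Staining ends at 11:47 − 45 min = 11:02.
Sample prep ends at 11:02 + 622 min = 21:24.
From 15:21 to 21:24 is 6 hours 3 minutes.

6 hours 3 minutes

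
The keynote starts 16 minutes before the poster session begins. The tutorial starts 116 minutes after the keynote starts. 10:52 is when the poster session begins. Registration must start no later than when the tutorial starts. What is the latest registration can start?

12:32

The keynote starts at 10:52 − 16 min = 10:36.
The tutorial starts at 10:36 + 116 min = 12:32.
Registration is bounded by the tutorial, so the latest it can start is 12:32.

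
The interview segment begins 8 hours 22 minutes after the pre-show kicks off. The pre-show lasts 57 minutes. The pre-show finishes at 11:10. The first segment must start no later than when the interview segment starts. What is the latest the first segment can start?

18:35

The pre-show starts at 11:10 − 57 min = 10:13.
The interview segment starts at 10:13 + 502 min = 18:35.
The first segment is bounded by the interview segment, so the latest it can start is 18:35.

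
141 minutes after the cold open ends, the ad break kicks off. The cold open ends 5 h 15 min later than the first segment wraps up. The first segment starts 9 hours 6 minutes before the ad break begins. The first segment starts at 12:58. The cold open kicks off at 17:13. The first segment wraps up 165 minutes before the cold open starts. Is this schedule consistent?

The first segment ends at 17:13 − 165 min = 14:28.
The cold open ends at 14:28 + 315 min = 19:43.
The ad break starts at 19:43 + 141 min = 22:04.
The first segment starts at 22:04 − 546 min = 12:58.
That matches the stated 12:58, so the schedule is consistent.

Yes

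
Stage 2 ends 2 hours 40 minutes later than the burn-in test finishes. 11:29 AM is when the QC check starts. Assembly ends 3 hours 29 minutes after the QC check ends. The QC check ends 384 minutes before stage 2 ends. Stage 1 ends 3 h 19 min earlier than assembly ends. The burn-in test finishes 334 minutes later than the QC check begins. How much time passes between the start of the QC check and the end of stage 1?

two hours

The burn-in test ends at 11:29 AM + 334 min = 5:03 PM.
Stage 2 ends at 5:03 PM + 160 min = 7:43 PM.
The QC check ends at 7:43 PM − 384 min = 1:19 PM.
Assembly ends at 1:19 PM + 209 min = 4:48 PM.
Stage 1 ends at 4:48 PM − 199 min = 1:29 PM.
From 11:29 AM to 1:29 PM is two hours.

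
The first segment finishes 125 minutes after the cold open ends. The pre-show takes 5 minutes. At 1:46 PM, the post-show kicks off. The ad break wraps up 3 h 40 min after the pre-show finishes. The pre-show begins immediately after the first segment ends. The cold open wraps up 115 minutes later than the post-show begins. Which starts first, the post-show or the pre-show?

the post-show

The cold open ends at 1:46 PM + 115 min = 3:41 PM.
The first segment ends at 3:41 PM + 125 min = 5:46 PM.
So the pre-show starts at 5:46 PM.
The post-show starts at 1:46 PM and the pre-show starts at 5:46 PM, so the post-show is first.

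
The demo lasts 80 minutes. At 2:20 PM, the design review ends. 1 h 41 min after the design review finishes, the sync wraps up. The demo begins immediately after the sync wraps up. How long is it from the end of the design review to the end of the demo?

The sync ends at 2:20 PM + 101 min = 4:01 PM.
So the demo starts at 4:01 PM.
The demo ends at 4:01 PM + 80 min = 5:21 PM.
From 2:20 PM to 5:21 PM is 3 h 1 min.

3 h 1 min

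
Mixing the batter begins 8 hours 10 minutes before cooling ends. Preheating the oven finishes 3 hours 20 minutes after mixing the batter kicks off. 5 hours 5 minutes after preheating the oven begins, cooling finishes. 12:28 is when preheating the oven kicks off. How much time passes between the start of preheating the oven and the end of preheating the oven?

15 minutes

Cooling ends at 12:28 + 305 min = 17:33.
Mixing the batter starts at 17:33 − 490 min = 09:23.
Preheating the oven ends at 09:23 + 200 min = 12:43.
From 12:28 to 12:43 is 15 minutes.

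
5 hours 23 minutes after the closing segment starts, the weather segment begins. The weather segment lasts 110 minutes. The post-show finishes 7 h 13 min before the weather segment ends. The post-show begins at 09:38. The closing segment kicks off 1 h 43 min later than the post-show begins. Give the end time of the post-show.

The closing segment starts at 09:38 + 103 min = 11:21.
The weather segment starts at 11:21 + 323 min = 16:44.
The weather segment ends at 16:44 + 110 min = 18:34.
The post-show ends at 18:34 − 433 min = 11:21.

11:21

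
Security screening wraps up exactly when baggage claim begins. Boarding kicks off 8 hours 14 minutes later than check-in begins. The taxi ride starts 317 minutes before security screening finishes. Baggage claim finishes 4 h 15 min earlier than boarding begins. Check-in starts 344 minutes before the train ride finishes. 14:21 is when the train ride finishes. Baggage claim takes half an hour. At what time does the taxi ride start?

06:49

Check-in starts at 14:21 − 344 min = 08:37.
Boarding starts at 08:37 + 494 min = 16:51.
Baggage claim ends at 16:51 − 255 min = 12:36.
Baggage claim starts at 12:36 − 30 min = 12:06.
So security screening ends at 12:06.
The taxi ride starts at 12:06 − 317 min = 06:49.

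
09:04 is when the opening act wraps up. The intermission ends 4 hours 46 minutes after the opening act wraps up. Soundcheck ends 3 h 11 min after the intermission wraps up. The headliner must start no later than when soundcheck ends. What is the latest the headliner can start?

17:01

The intermission ends at 09:04 + 286 min = 13:50.
Soundcheck ends at 13:50 + 191 min = 17:01.
The headliner is bounded by soundcheck, so the latest it can start is 17:01.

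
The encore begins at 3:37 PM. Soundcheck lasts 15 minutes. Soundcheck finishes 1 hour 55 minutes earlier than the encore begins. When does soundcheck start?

1:27 PM

Soundcheck ends at 3:37 PM − 115 min = 1:42 PM.
Soundcheck starts at 1:42 PM − 15 min = 1:27 PM.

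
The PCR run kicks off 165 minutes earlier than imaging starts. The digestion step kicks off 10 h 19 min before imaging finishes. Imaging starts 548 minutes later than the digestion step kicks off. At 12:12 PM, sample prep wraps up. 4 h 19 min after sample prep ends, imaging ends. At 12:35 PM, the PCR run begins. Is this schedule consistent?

Yes

Imaging ends at 12:12 PM + 259 min = 4:31 PM.
The digestion step starts at 4:31 PM − 619 min = 6:12 AM.
Imaging starts at 6:12 AM + 548 min = 3:20 PM.
The PCR run starts at 3:20 PM − 165 min = 12:35 PM.
That matches the stated 12:35 PM, so the schedule is consistent.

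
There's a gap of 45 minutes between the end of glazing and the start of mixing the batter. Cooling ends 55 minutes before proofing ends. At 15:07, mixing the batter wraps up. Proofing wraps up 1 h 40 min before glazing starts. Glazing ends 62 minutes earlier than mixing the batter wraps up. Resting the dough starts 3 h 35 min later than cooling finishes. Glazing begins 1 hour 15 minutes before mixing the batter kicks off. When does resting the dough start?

14:35

Glazing ends at 15:07 − 62 min = 14:05.
Mixing the batter starts at 14:05 + 45 min = 14:50.
Glazing starts at 14:50 − 75 min = 13:35.
Proofing ends at 13:35 − 100 min = 11:55.
Cooling ends at 11:55 − 55 min = 11:00.
Resting the dough starts at 11:00 + 215 min = 14:35.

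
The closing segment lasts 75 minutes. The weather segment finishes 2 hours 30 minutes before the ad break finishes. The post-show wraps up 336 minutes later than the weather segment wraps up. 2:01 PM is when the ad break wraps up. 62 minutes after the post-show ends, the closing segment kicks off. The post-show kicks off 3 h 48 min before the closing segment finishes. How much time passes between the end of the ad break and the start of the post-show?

The weather segment ends at 2:01 PM − 150 min = 11:31 AM.
The post-show ends at 11:31 AM + 336 min = 5:07 PM.
The closing segment starts at 5:07 PM + 62 min = 6:09 PM.
The closing segment ends at 6:09 PM + 75 min = 7:24 PM.
The post-show starts at 7:24 PM − 228 min = 3:36 PM.
From 2:01 PM to 3:36 PM is 95 minutes.

95 minutes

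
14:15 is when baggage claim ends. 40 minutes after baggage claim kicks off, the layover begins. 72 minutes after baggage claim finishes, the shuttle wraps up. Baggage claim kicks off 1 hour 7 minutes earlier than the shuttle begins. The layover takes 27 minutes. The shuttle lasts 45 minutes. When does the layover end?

14:42

The shuttle ends at 14:15 + 72 min = 15:27.
The shuttle starts at 15:27 − 45 min = 14:42.
Baggage claim starts at 14:42 − 67 min = 13:35.
The layover starts at 13:35 + 40 min = 14:15.
The layover ends at 14:15 + 27 min = 14:42.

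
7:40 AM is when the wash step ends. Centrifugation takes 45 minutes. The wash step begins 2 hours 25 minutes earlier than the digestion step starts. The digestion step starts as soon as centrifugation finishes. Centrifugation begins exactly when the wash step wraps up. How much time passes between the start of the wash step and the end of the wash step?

Centrifugation starts at 7:40 AM.
Centrifugation ends at 7:40 AM + 45 min = 8:25 AM.
So the digestion step starts at 8:25 AM.
The wash step starts at 8:25 AM − 145 min = 6:00 AM.
From 6:00 AM to 7:40 AM is 1 h 40 min.

1 h 40 min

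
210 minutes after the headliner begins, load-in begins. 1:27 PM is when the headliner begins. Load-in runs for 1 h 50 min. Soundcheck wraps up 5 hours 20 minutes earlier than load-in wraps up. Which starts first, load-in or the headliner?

the headliner

Load-in starts at 1:27 PM + 210 min = 4:57 PM.
Load-in starts at 4:57 PM and the headliner starts at 1:27 PM, so the headliner is first.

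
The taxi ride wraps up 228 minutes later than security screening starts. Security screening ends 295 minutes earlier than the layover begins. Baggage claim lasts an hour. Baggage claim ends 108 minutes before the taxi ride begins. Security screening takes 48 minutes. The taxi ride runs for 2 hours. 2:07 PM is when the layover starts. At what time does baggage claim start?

7:24 AM

Security screening ends at 2:07 PM − 295 min = 9:12 AM.
Security screening starts at 9:12 AM − 48 min = 8:24 AM.
The taxi ride ends at 8:24 AM + 228 min = 12:12 PM.
The taxi ride starts at 12:12 PM − 120 min = 10:12 AM.
Baggage claim ends at 10:12 AM − 108 min = 8:24 AM.
Baggage claim starts at 8:24 AM − 60 min = 7:24 AM.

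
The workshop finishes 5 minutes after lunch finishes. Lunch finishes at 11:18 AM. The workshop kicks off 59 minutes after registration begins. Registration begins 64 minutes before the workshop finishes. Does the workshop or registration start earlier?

registration

The workshop ends at 11:18 AM + 5 min = 11:23 AM.
Registration starts at 11:23 AM − 64 min = 10:19 AM.
The workshop starts at 10:19 AM + 59 min = 11:18 AM.
The workshop starts at 11:18 AM and registration starts at 10:19 AM, so registration is first.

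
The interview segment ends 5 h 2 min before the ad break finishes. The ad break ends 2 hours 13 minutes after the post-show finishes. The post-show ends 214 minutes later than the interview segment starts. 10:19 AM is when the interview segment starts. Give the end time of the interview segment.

11:04 AM

The post-show ends at 10:19 AM + 214 min = 1:53 PM.
The ad break ends at 1:53 PM + 133 min = 4:06 PM.
The interview segment ends at 4:06 PM − 302 min = 11:04 AM.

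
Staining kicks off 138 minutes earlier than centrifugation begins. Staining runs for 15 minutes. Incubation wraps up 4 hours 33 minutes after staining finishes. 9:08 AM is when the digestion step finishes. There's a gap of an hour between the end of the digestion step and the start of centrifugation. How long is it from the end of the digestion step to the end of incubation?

Centrifugation starts at 9:08 AM + 60 min = 10:08 AM.
Staining starts at 10:08 AM − 138 min = 7:50 AM.
Staining ends at 7:50 AM + 15 min = 8:05 AM.
Incubation ends at 8:05 AM + 273 min = 12:38 PM.
From 9:08 AM to 12:38 PM is 3.5 hours.

3.5 hours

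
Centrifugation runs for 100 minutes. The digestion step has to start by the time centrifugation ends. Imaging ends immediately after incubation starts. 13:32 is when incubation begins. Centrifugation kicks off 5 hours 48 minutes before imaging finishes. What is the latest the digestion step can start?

Imaging ends at 13:32.
Centrifugation starts at 13:32 − 348 min = 07:44.
Centrifugation ends at 07:44 + 100 min = 09:24.
The digestion step is bounded by centrifugation, so the latest it can start is 09:24.

09:24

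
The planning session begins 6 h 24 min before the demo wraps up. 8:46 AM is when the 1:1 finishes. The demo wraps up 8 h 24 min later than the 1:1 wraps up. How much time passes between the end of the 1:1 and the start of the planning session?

2 hours

The demo ends at 8:46 AM + 504 min = 5:10 PM.
The planning session starts at 5:10 PM − 384 min = 10:46 AM.
From 8:46 AM to 10:46 AM is 2 hours.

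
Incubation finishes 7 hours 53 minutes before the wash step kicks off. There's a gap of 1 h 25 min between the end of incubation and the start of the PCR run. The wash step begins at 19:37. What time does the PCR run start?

13:09

Incubation ends at 19:37 − 473 min = 11:44.
The PCR run starts at 11:44 + 85 min = 13:09.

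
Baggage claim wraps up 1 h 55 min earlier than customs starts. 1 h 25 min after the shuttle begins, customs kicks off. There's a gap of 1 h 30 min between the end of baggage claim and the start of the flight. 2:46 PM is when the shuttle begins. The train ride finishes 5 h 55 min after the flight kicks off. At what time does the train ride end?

Customs starts at 2:46 PM + 85 min = 4:11 PM.
Baggage claim ends at 4:11 PM − 115 min = 2:16 PM.
The flight starts at 2:16 PM + 90 min = 3:46 PM.
The train ride ends at 3:46 PM + 355 min = 9:41 PM.

9:41 PM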